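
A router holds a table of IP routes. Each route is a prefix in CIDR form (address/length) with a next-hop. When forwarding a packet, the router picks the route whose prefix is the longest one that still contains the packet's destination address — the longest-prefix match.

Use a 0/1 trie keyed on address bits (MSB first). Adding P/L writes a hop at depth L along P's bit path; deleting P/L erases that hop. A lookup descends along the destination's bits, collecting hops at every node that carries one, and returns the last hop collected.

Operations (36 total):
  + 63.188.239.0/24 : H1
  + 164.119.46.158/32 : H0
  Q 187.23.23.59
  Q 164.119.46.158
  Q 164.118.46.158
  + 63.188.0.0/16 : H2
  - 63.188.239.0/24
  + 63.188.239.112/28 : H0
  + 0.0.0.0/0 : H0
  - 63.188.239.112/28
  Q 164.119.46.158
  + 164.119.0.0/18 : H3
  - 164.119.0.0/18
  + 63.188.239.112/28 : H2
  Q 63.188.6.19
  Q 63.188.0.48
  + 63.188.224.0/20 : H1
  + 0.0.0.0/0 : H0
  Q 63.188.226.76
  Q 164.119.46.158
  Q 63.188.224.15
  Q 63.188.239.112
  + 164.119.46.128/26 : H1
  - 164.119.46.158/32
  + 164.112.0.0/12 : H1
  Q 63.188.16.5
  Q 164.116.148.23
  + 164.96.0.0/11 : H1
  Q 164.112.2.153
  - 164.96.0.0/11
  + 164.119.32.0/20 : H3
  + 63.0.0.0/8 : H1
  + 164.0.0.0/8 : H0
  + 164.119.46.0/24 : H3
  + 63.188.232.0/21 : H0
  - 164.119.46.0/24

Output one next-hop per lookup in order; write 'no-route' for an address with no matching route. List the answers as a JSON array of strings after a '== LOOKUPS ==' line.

Trace:
  + 63.188.239.0/24 (H1) depth=24
  + 164.119.46.158/32 (H0) depth=32
  Q 187.23.23.59: descend 101 ; hops seen [∅] ; pick no-route
  Q 164.119.46.158: descend 10100100011101110010111010011110 ; hops seen [H0] ; pick H0
  Q 164.118.46.158: descend 101001000111011 ; hops seen [∅] ; pick no-route
  + 63.188.0.0/16 (H2) depth=16
  del 63.188.239.0/24 (clear depth 24)
  + 63.188.239.112/28 (H0) depth=28
  + 0.0.0.0/0 (H0) depth=0
  del 63.188.239.112/28 (clear depth 28)
  Q 164.119.46.158: descend 10100100011101110010111010011110 ; hops seen [H0,H0] ; pick H0
  + 164.119.0.0/18 (H3) depth=18
  del 164.119.0.0/18 (clear depth 18)
  + 63.188.239.112/28 (H2) depth=28
  Q 63.188.6.19: descend 0011111110111100 ; hops seen [H0,H2] ; pick H2
  Q 63.188.0.48: descend 0011111110111100 ; hops seen [H0,H2] ; pick H2
  + 63.188.224.0/20 (H1) depth=20
  + 0.0.0.0/0 (H0) depth=0
  Q 63.188.226.76: descend 00111111101111001110 ; hops seen [H0,H2,H1] ; pick H1
  Q 164.119.46.158: descend 10100100011101110010111010011110 ; hops seen [H0,H0] ; pick H0
  Q 63.188.224.15: descend 00111111101111001110 ; hops seen [H0,H2,H1] ; pick H1
  Q 63.188.239.112: descend 0011111110111100111011110111 ; hops seen [H0,H2,H1,H2] ; pick H2
  + 164.119.46.128/26 (H1) depth=26
  del 164.119.46.158/32 (clear depth 32)
  + 164.112.0.0/12 (H1) depth=12
  Q 63.188.16.5: descend 0011111110111100 ; hops seen [H0,H2] ; pick H2
  Q 164.116.148.23: descend 10100100011101 ; hops seen [H0,H1] ; pick H1
  + 164.96.0.0/11 (H1) depth=11
  Q 164.112.2.153: descend 1010010001110 ; hops seen [H0,H1,H1] ; pick H1
  del 164.96.0.0/11 (clear depth 11)
  + 164.119.32.0/20 (H3) depth=20
  + 63.0.0.0/8 (H1) depth=8
  + 164.0.0.0/8 (H0) depth=8
  + 164.119.46.0/24 (H3) depth=24
  + 63.188.232.0/21 (H0) depth=21
  del 164.119.46.0/24 (clear depth 24)

== LOOKUPS ==
["no-route","H0","no-route","H0","H2","H2","H1","H0","H1","H2","H2","H1","H1"]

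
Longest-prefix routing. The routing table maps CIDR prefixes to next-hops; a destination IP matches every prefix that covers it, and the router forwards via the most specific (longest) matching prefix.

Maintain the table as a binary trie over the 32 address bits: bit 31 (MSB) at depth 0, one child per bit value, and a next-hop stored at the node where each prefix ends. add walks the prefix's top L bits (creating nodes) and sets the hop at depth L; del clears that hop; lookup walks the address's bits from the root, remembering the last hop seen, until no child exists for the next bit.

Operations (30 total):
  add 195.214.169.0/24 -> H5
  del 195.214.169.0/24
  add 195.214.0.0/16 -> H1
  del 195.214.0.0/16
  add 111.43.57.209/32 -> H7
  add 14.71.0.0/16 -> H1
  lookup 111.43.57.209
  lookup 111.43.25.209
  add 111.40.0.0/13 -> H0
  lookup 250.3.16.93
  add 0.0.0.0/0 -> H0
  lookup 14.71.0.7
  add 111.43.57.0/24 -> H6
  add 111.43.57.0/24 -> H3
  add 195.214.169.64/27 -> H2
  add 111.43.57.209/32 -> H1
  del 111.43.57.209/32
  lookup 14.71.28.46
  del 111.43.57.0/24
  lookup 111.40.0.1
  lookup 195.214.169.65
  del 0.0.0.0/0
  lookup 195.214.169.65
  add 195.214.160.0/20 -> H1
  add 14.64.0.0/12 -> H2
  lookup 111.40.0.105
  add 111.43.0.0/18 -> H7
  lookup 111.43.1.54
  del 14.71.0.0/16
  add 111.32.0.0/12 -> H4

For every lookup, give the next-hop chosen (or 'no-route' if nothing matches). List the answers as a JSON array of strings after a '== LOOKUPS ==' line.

Process each operation:
  add 195.214.169.0/24 -> H5 at depth 24
  del 195.214.169.0/24 (clear depth 24)
  add 195.214.0.0/16 -> H1 at depth 16
  del 195.214.0.0/16 (clear depth 16)
  add 111.43.57.209/32 -> H7 at depth 32
  add 14.71.0.0/16 -> H1 at depth 16
  ? 111.43.57.209  path d0:-→d1:-→d2:-→d3:-→d4:-→d5:-→d6:-→d7:-→d8:-→d9:-→d10:-→d11:-→d12:-→d13:-→d14:-→d15:-→d16:-→d17:-→d18:-→d19:-→d20:-→d21:-→d22:-→d23:-→d24:-→d25:-→d26:-→d27:-→d28:-→d29:-→d30:-→d31:-→d32:H7  best=H7
  ? 111.43.25.209  path d0:-→d1:-→d2:-→d3:-→d4:-→d5:-→d6:-→d7:-→d8:-→d9:-→d10:-→d11:-→d12:-→d13:-→d14:-→d15:-→d16:-→d17:-→d18:-  best=no-route
  add 111.40.0.0/13 -> H0 at depth 13
  ? 250.3.16.93  path d0:-→d1:-→d2:-  best=no-route
  add 0.0.0.0/0 -> H0 at depth 0
  ? 14.71.0.7  path d0:H0→d1:-→d2:-→d3:-→d4:-→d5:-→d6:-→d7:-→d8:-→d9:-→d10:-→d11:-→d12:-→d13:-→d14:-→d15:-→d16:H1  best=H1
  add 111.43.57.0/24 -> H6 at depth 24
  add 111.43.57.0/24 -> H3 at depth 24
  add 195.214.169.64/27 -> H2 at depth 27
  add 111.43.57.209/32 -> H1 at depth 32
  del 111.43.57.209/32 (clear depth 32)
  ? 14.71.28.46  path d0:H0→d1:-→d2:-→d3:-→d4:-→d5:-→d6:-→d7:-→d8:-→d9:-→d10:-→d11:-→d12:-→d13:-→d14:-→d15:-→d16:H1  best=H1
  del 111.43.57.0/24 (clear depth 24)
  ? 111.40.0.1  path d0:H0→d1:-→d2:-→d3:-→d4:-→d5:-→d6:-→d7:-→d8:-→d9:-→d10:-→d11:-→d12:-→d13:H0→d14:-  best=H0
  ? 195.214.169.65  path d0:H0→d1:-→d2:-→d3:-→d4:-→d5:-→d6:-→d7:-→d8:-→d9:-→d10:-→d11:-→d12:-→d13:-→d14:-→d15:-→d16:-→d17:-→d18:-→d19:-→d20:-→d21:-→d22:-→d23:-→d24:-→d25:-→d26:-→d27:H2  best=H2
  del 0.0.0.0/0 (clear depth 0)
  ? 195.214.169.65  path d0:-→d1:-→d2:-→d3:-→d4:-→d5:-→d6:-→d7:-→d8:-→d9:-→d10:-→d11:-→d12:-→d13:-→d14:-→d15:-→d16:-→d17:-→d18:-→d19:-→d20:-→d21:-→d22:-→d23:-→d24:-→d25:-→d26:-→d27:H2  best=H2
  add 195.214.160.0/20 -> H1 at depth 20
  add 14.64.0.0/12 -> H2 at depth 12
  ? 111.40.0.105  path d0:-→d1:-→d2:-→d3:-→d4:-→d5:-→d6:-→d7:-→d8:-→d9:-→d10:-→d11:-→d12:-→d13:H0→d14:-  best=H0
  add 111.43.0.0/18 -> H7 at depth 18
  ? 111.43.1.54  path d0:-→d1:-→d2:-→d3:-→d4:-→d5:-→d6:-→d7:-→d8:-→d9:-→d10:-→d11:-→d12:-→d13:H0→d14:-→d15:-→d16:-→d17:-→d18:H7  best=H7
  del 14.71.0.0/16 (clear depth 16)
  add 111.32.0.0/12 -> H4 at depth 12

== LOOKUPS ==
["H7","no-route","no-route","H1","H1","H0","H2","H2","H0","H7"]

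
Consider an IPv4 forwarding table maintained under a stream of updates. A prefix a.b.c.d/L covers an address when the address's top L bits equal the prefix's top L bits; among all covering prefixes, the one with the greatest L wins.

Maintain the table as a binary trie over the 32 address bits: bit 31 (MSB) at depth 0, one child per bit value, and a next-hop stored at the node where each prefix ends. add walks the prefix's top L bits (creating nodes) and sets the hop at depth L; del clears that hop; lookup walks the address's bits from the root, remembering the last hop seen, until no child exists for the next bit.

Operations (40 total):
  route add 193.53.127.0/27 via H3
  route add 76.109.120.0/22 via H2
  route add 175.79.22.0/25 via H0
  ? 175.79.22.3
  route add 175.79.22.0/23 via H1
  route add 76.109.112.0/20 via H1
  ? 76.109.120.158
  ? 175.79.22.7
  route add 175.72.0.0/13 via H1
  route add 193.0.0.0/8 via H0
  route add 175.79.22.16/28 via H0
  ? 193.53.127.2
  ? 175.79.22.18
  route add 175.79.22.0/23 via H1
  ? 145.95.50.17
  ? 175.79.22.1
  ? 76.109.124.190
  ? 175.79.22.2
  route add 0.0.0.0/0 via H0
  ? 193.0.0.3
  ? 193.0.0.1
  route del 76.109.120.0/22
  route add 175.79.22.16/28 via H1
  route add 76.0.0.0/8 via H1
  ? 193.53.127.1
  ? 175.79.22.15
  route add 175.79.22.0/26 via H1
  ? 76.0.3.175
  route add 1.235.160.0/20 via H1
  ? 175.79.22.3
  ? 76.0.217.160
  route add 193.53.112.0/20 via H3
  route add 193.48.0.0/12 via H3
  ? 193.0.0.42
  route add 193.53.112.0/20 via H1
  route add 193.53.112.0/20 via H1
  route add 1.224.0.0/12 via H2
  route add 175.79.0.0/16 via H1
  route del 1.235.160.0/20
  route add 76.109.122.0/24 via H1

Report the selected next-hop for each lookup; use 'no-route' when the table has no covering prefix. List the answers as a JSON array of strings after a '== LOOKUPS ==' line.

Trace:
  + 193.53.127.0/27 (H3) depth=27
  + 76.109.120.0/22 (H2) depth=22
  + 175.79.22.0/25 (H0) depth=25
  lookup 175.79.22.3: bits 1010111101001111000101100 walk d0:-→d1:-→d2:-→d3:-→d4:-→d5:-→d6:-→d7:-→d8:-→d9:-→d10:-→d11:-→d12:-→d13:-→d14:-→d15:-→d16:-→d17:-→d18:-→d19:-→d20:-→d21:-→d22:-→d23:-→d24:-→d25:H0 -> H0
  + 175.79.22.0/23 (H1) depth=23
  + 76.109.112.0/20 (H1) depth=20
  lookup 76.109.120.158: bits 0100110001101101011110 walk d0:-→d1:-→d2:-→d3:-→d4:-→d5:-→d6:-→d7:-→d8:-→d9:-→d10:-→d11:-→d12:-→d13:-→d14:-→d15:-→d16:-→d17:-→d18:-→d19:-→d20:H1→d21:-→d22:H2 -> H2
  lookup 175.79.22.7: bits 1010111101001111000101100 walk d0:-→d1:-→d2:-→d3:-→d4:-→d5:-→d6:-→d7:-→d8:-→d9:-→d10:-→d11:-→d12:-→d13:-→d14:-→d15:-→d16:-→d17:-→d18:-→d19:-→d20:-→d21:-→d22:-→d23:H1→d24:-→d25:H0 -> H0
  + 175.72.0.0/13 (H1) depth=13
  + 193.0.0.0/8 (H0) depth=8
  + 175.79.22.16/28 (H0) depth=28
  lookup 193.53.127.2: bits 110000010011010101111111000 walk d0:-→d1:-→d2:-→d3:-→d4:-→d5:-→d6:-→d7:-→d8:H0→d9:-→d10:-→d11:-→d12:-→d13:-→d14:-→d15:-→d16:-→d17:-→d18:-→d19:-→d20:-→d21:-→d22:-→d23:-→d24:-→d25:-→d26:-→d27:H3 -> H3
  lookup 175.79.22.18: bits 1010111101001111000101100001 walk d0:-→d1:-→d2:-→d3:-→d4:-→d5:-→d6:-→d7:-→d8:-→d9:-→d10:-→d11:-→d12:-→d13:H1→d14:-→d15:-→d16:-→d17:-→d18:-→d19:-→d20:-→d21:-→d22:-→d23:H1→d24:-→d25:H0→d26:-→d27:-→d28:H0 -> H0
  + 175.79.22.0/23 (H1) depth=23
  lookup 145.95.50.17: bits 10 walk d0:-→d1:-→d2:- -> no-route
  lookup 175.79.22.1: bits 101011110100111100010110000 walk d0:-→d1:-→d2:-→d3:-→d4:-→d5:-→d6:-→d7:-→d8:-→d9:-→d10:-→d11:-→d12:-→d13:H1→d14:-→d15:-→d16:-→d17:-→d18:-→d19:-→d20:-→d21:-→d22:-→d23:H1→d24:-→d25:H0→d26:-→d27:- -> H0
  lookup 76.109.124.190: bits 010011000110110101111 walk d0:-→d1:-→d2:-→d3:-→d4:-→d5:-→d6:-→d7:-→d8:-→d9:-→d10:-→d11:-→d12:-→d13:-→d14:-→d15:-→d16:-→d17:-→d18:-→d19:-→d20:H1→d21:- -> H1
  lookup 175.79.22.2: bits 101011110100111100010110000 walk d0:-→d1:-→d2:-→d3:-→d4:-→d5:-→d6:-→d7:-→d8:-→d9:-→d10:-→d11:-→d12:-→d13:H1→d14:-→d15:-→d16:-→d17:-→d18:-→d19:-→d20:-→d21:-→d22:-→d23:H1→d24:-→d25:H0→d26:-→d27:- -> H0
  + 0.0.0.0/0 (H0) depth=0
  lookup 193.0.0.3: bits 1100000100 walk d0:H0→d1:-→d2:-→d3:-→d4:-→d5:-→d6:-→d7:-→d8:H0→d9:-→d10:- -> H0
  lookup 193.0.0.1: bits 1100000100 walk d0:H0→d1:-→d2:-→d3:-→d4:-→d5:-→d6:-→d7:-→d8:H0→d9:-→d10:- -> H0
  del 76.109.120.0/22 (clear depth 22)
  + 175.79.22.16/28 (H1) depth=28
  + 76.0.0.0/8 (H1) depth=8
  lookup 193.53.127.1: bits 110000010011010101111111000 walk d0:H0→d1:-→d2:-→d3:-→d4:-→d5:-→d6:-→d7:-→d8:H0→d9:-→d10:-→d11:-→d12:-→d13:-→d14:-→d15:-→d16:-→d17:-→d18:-→d19:-→d20:-→d21:-→d22:-→d23:-→d24:-→d25:-→d26:-→d27:H3 -> H3
  lookup 175.79.22.15: bits 101011110100111100010110000 walk d0:H0→d1:-→d2:-→d3:-→d4:-→d5:-→d6:-→d7:-→d8:-→d9:-→d10:-→d11:-→d12:-→d13:H1→d14:-→d15:-→d16:-→d17:-→d18:-→d19:-→d20:-→d21:-→d22:-→d23:H1→d24:-→d25:H0→d26:-→d27:- -> H0
  + 175.79.22.0/26 (H1) depth=26
  lookup 76.0.3.175: bits 010011000 walk d0:H0→d1:-→d2:-→d3:-→d4:-→d5:-→d6:-→d7:-→d8:H1→d9:- -> H1
  + 1.235.160.0/20 (H1) depth=20
  lookup 175.79.22.3: bits 101011110100111100010110000 walk d0:H0→d1:-→d2:-→d3:-→d4:-→d5:-→d6:-→d7:-→d8:-→d9:-→d10:-→d11:-→d12:-→d13:H1→d14:-→d15:-→d16:-→d17:-→d18:-→d19:-→d20:-→d21:-→d22:-→d23:H1→d24:-→d25:H0→d26:H1→d27:- -> H1
  lookup 76.0.217.160: bits 010011000 walk d0:H0→d1:-→d2:-→d3:-→d4:-→d5:-→d6:-→d7:-→d8:H1→d9:- -> H1
  + 193.53.112.0/20 (H3) depth=20
  + 193.48.0.0/12 (H3) depth=12
  lookup 193.0.0.42: bits 1100000100 walk d0:H0→d1:-→d2:-→d3:-→d4:-→d5:-→d6:-→d7:-→d8:H0→d9:-→d10:- -> H0
  + 193.53.112.0/20 (H1) depth=20
  + 193.53.112.0/20 (H1) depth=20
  + 1.224.0.0/12 (H2) depth=12
  + 175.79.0.0/16 (H1) depth=16
  del 1.235.160.0/20 (clear depth 20)
  + 76.109.122.0/24 (H1) depth=24

== LOOKUPS ==
["H0","H2","H0","H3","H0","no-route","H0","H1","H0","H0","H0","H3","H0","H1","H1","H1","H0"]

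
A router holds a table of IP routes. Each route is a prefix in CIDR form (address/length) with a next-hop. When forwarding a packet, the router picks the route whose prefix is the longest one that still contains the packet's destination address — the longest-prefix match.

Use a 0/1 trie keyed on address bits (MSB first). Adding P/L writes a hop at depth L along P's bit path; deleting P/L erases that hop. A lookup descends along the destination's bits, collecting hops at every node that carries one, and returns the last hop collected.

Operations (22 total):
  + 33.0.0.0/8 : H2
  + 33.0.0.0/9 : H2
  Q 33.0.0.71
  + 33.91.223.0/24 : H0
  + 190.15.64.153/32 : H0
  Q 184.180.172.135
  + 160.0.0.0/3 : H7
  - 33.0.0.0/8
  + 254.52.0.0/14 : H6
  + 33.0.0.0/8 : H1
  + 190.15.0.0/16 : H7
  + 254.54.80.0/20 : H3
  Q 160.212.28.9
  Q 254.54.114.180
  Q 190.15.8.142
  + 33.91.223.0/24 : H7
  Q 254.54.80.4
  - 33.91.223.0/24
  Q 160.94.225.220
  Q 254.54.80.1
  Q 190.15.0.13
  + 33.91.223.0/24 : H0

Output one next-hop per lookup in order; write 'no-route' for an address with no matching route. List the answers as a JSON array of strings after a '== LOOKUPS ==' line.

Trace:
  + 33.0.0.0/8 (H2) depth=8
  + 33.0.0.0/9 (H2) depth=9
  Q 33.0.0.71: descend 001000010 ; hops seen [H2,H2] ; pick H2
  + 33.91.223.0/24 (H0) depth=24
  + 190.15.64.153/32 (H0) depth=32
  Q 184.180.172.135: descend 10111 ; hops seen [∅] ; pick no-route
  + 160.0.0.0/3 (H7) depth=3
  - 33.0.0.0/8 clear@8
  + 254.52.0.0/14 (H6) depth=14
  + 33.0.0.0/8 (H1) depth=8
  + 190.15.0.0/16 (H7) depth=16
  + 254.54.80.0/20 (H3) depth=20
  Q 160.212.28.9: descend 101 ; hops seen [H7] ; pick H7
  Q 254.54.114.180: descend 111111100011011001 ; hops seen [H6] ; pick H6
  Q 190.15.8.142: descend 10111110000011110 ; hops seen [H7,H7] ; pick H7
  + 33.91.223.0/24 (H7) depth=24
  Q 254.54.80.4: descend 11111110001101100101 ; hops seen [H6,H3] ; pick H3
  - 33.91.223.0/24 clear@24
  Q 160.94.225.220: descend 101 ; hops seen [H7] ; pick H7
  Q 254.54.80.1: descend 11111110001101100101 ; hops seen [H6,H3] ; pick H3
  Q 190.15.0.13: descend 10111110000011110 ; hops seen [H7,H7] ; pick H7
  + 33.91.223.0/24 (H0) depth=24

== LOOKUPS ==
["H2","no-route","H7","H6","H7","H3","H7","H3","H7"]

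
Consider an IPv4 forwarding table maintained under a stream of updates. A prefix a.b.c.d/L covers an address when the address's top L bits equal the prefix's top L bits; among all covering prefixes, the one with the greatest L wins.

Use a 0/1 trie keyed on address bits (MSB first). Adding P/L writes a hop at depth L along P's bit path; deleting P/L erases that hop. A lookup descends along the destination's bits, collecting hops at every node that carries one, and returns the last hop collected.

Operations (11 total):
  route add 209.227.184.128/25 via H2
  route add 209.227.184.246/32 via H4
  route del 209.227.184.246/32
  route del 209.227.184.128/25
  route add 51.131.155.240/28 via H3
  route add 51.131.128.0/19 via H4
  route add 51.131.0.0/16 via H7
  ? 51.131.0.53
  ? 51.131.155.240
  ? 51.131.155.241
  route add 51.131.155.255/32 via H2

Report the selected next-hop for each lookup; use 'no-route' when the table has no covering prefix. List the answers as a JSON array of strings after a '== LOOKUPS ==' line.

Process each operation:
  add 209.227.184.128/25 -> H2 at depth 25
  add 209.227.184.246/32 -> H4 at depth 32
  - 209.227.184.246/32 clear@32
  - 209.227.184.128/25 clear@25
  add 51.131.155.240/28 -> H3 at depth 28
  add 51.131.128.0/19 -> H4 at depth 19
  add 51.131.0.0/16 -> H7 at depth 16
  lookup 51.131.0.53: bits 0011001110000011 walk d0:-→d1:-→d2:-→d3:-→d4:-→d5:-→d6:-→d7:-→d8:-→d9:-→d10:-→d11:-→d12:-→d13:-→d14:-→d15:-→d16:H7 -> H7
  lookup 51.131.155.240: bits 0011001110000011100110111111 walk d0:-→d1:-→d2:-→d3:-→d4:-→d5:-→d6:-→d7:-→d8:-→d9:-→d10:-→d11:-→d12:-→d13:-→d14:-→d15:-→d16:H7→d17:-→d18:-→d19:H4→d20:-→d21:-→d22:-→d23:-→d24:-→d25:-→d26:-→d27:-→d28:H3 -> H3
  lookup 51.131.155.241: bits 0011001110000011100110111111 walk d0:-→d1:-→d2:-→d3:-→d4:-→d5:-→d6:-→d7:-→d8:-→d9:-→d10:-→d11:-→d12:-→d13:-→d14:-→d15:-→d16:H7→d17:-→d18:-→d19:H4→d20:-→d21:-→d22:-→d23:-→d24:-→d25:-→d26:-→d27:-→d28:H3 -> H3
  add 51.131.155.255/32 -> H2 at depth 32

== LOOKUPS ==
["H7","H3","H3"]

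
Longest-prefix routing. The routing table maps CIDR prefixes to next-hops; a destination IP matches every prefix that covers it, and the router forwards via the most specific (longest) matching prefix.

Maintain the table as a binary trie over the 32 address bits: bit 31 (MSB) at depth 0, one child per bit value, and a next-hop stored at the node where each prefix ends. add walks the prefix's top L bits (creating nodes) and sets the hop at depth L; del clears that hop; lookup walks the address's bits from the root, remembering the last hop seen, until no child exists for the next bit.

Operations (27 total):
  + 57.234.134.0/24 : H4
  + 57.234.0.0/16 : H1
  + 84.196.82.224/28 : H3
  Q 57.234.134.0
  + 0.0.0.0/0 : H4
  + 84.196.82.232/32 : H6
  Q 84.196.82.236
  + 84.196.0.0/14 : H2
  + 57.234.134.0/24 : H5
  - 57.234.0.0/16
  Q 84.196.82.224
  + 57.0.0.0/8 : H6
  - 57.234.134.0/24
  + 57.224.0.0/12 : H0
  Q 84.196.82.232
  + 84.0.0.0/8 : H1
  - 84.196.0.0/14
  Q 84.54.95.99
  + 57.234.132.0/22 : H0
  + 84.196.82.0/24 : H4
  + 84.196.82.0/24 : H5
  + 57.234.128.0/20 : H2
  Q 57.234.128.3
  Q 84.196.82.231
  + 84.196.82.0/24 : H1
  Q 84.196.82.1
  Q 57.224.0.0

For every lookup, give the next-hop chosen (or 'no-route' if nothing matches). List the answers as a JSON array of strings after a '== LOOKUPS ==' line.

Process each operation:
  add 57.234.134.0/24 -> H4 at depth 24
  add 57.234.0.0/16 -> H1 at depth 16
  add 84.196.82.224/28 -> H3 at depth 28
  Q 57.234.134.0: descend 001110011110101010000110 ; hops seen [H1,H4] ; pick H4
  add 0.0.0.0/0 -> H4 at depth 0
  add 84.196.82.232/32 -> H6 at depth 32
  Q 84.196.82.236: descend 01010100110001000101001011101 ; hops seen [H4,H3] ; pick H3
  add 84.196.0.0/14 -> H2 at depth 14
  add 57.234.134.0/24 -> H5 at depth 24
  - 57.234.0.0/16 clear@16
  Q 84.196.82.224: descend 0101010011000100010100101110 ; hops seen [H4,H2,H3] ; pick H3
  add 57.0.0.0/8 -> H6 at depth 8
  - 57.234.134.0/24 clear@24
  add 57.224.0.0/12 -> H0 at depth 12
  Q 84.196.82.232: descend 01010100110001000101001011101000 ; hops seen [H4,H2,H3,H6] ; pick H6
  add 84.0.0.0/8 -> H1 at depth 8
  - 84.196.0.0/14 clear@14
  Q 84.54.95.99: descend 01010100 ; hops seen [H4,H1] ; pick H1
  add 57.234.132.0/22 -> H0 at depth 22
  add 84.196.82.0/24 -> H4 at depth 24
  add 84.196.82.0/24 -> H5 at depth 24
  add 57.234.128.0/20 -> H2 at depth 20
  Q 57.234.128.3: descend 001110011110101010000 ; hops seen [H4,H6,H0,H2] ; pick H2
  Q 84.196.82.231: descend 0101010011000100010100101110 ; hops seen [H4,H1,H5,H3] ; pick H3
  add 84.196.82.0/24 -> H1 at depth 24
  Q 84.196.82.1: descend 010101001100010001010010 ; hops seen [H4,H1,H1] ; pick H1
  Q 57.224.0.0: descend 001110011110 ; hops seen [H4,H6,H0] ; pick H0

== LOOKUPS ==
["H4","H3","H3","H6","H1","H2","H3","H1","H0"]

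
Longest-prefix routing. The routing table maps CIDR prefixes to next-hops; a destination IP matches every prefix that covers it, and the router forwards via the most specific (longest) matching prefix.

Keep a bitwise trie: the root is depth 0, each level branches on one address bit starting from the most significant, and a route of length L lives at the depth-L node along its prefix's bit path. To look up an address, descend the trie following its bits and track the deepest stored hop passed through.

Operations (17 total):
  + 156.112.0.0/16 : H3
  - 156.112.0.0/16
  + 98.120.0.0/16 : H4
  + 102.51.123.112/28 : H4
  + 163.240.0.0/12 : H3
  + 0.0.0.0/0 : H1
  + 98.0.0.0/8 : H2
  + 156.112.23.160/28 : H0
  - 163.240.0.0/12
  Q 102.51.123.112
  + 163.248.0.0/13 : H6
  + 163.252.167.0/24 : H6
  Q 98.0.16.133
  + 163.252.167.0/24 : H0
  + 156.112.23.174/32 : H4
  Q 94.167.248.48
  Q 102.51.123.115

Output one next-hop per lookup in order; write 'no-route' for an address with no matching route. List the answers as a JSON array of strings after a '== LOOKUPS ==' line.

Process each operation:
  + 156.112.0.0/16 (H3) depth=16
  del 156.112.0.0/16 (clear depth 16)
  + 98.120.0.0/16 (H4) depth=16
  + 102.51.123.112/28 (H4) depth=28
  + 163.240.0.0/12 (H3) depth=12
  + 0.0.0.0/0 (H1) depth=0
  + 98.0.0.0/8 (H2) depth=8
  + 156.112.23.160/28 (H0) depth=28
  del 163.240.0.0/12 (clear depth 12)
  lookup 102.51.123.112: bits 0110011000110011011110110111 walk d0:H1→d1:-→d2:-→d3:-→d4:-→d5:-→d6:-→d7:-→d8:-→d9:-→d10:-→d11:-→d12:-→d13:-→d14:-→d15:-→d16:-→d17:-→d18:-→d19:-→d20:-→d21:-→d22:-→d23:-→d24:-→d25:-→d26:-→d27:-→d28:H4 -> H4
  + 163.248.0.0/13 (H6) depth=13
  + 163.252.167.0/24 (H6) depth=24
  lookup 98.0.16.133: bits 011000100 walk d0:H1→d1:-→d2:-→d3:-→d4:-→d5:-→d6:-→d7:-→d8:H2→d9:- -> H2
  + 163.252.167.0/24 (H0) depth=24
  + 156.112.23.174/32 (H4) depth=32
  lookup 94.167.248.48: bits 01 walk d0:H1→d1:-→d2:- -> H1
  lookup 102.51.123.115: bits 0110011000110011011110110111 walk d0:H1→d1:-→d2:-→d3:-→d4:-→d5:-→d6:-→d7:-→d8:-→d9:-→d10:-→d11:-→d12:-→d13:-→d14:-→d15:-→d16:-→d17:-→d18:-→d19:-→d20:-→d21:-→d22:-→d23:-→d24:-→d25:-→d26:-→d27:-→d28:H4 -> H4

== LOOKUPS ==
["H4","H2","H1","H4"]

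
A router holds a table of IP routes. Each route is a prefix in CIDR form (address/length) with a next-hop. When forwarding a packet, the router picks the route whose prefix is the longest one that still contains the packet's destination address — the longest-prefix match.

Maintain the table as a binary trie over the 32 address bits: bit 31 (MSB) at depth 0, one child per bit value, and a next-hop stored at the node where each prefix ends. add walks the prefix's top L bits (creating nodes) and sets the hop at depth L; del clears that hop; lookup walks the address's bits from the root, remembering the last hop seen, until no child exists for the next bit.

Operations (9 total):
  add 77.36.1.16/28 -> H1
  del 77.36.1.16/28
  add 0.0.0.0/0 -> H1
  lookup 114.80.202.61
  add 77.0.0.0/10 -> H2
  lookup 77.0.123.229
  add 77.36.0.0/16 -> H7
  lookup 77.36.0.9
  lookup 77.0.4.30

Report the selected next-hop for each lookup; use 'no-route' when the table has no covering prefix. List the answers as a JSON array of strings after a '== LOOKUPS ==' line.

Trace:
  add 77.36.1.16/28 -> H1 at depth 28
  - 77.36.1.16/28 clear@28
  add 0.0.0.0/0 -> H1 at depth 0
  lookup 114.80.202.61: bits 01 walk d0:H1→d1:-→d2:- -> H1
  add 77.0.0.0/10 -> H2 at depth 10
  lookup 77.0.123.229: bits 0100110100 walk d0:H1→d1:-→d2:-→d3:-→d4:-→d5:-→d6:-→d7:-→d8:-→d9:-→d10:H2 -> H2
  add 77.36.0.0/16 -> H7 at depth 16
  lookup 77.36.0.9: bits 01001101001001000000000 walk d0:H1→d1:-→d2:-→d3:-→d4:-→d5:-→d6:-→d7:-→d8:-→d9:-→d10:H2→d11:-→d12:-→d13:-→d14:-→d15:-→d16:H7→d17:-→d18:-→d19:-→d20:-→d21:-→d22:-→d23:- -> H7
  lookup 77.0.4.30: bits 0100110100 walk d0:H1→d1:-→d2:-→d3:-→d4:-→d5:-→d6:-→d7:-→d8:-→d9:-→d10:H2 -> H2

== LOOKUPS ==
["H1","H2","H7","H2"]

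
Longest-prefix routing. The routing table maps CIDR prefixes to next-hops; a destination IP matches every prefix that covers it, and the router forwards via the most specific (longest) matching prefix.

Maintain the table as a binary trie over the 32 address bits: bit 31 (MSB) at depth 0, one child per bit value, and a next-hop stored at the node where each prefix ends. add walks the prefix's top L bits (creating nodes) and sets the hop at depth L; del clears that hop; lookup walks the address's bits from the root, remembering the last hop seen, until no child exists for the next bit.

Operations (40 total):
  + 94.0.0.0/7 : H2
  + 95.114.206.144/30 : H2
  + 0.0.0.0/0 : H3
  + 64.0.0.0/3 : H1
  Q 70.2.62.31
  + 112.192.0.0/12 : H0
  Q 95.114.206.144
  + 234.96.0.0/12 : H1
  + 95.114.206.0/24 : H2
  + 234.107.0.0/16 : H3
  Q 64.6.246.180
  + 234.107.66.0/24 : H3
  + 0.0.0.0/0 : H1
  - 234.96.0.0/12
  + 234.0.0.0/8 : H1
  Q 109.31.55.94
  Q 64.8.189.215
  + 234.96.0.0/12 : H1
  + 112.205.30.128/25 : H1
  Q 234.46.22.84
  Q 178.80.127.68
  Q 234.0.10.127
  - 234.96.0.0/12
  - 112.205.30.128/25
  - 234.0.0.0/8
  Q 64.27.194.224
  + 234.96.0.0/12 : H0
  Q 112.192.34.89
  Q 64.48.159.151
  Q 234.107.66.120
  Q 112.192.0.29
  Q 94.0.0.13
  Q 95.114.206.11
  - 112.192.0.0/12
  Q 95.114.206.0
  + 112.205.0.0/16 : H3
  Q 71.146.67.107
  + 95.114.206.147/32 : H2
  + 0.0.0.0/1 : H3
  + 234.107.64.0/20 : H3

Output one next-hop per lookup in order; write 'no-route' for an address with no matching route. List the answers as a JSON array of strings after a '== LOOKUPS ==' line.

Process each operation:
  add 94.0.0.0/7 -> H2 at depth 7
  add 95.114.206.144/30 -> H2 at depth 30
  add 0.0.0.0/0 -> H3 at depth 0
  add 64.0.0.0/3 -> H1 at depth 3
  lookup 70.2.62.31: bits 010 walk d0:H3→d1:-→d2:-→d3:H1 -> H1
  add 112.192.0.0/12 -> H0 at depth 12
  lookup 95.114.206.144: bits 010111110111001011001110100100 walk d0:H3→d1:-→d2:-→d3:H1→d4:-→d5:-→d6:-→d7:H2→d8:-→d9:-→d10:-→d11:-→d12:-→d13:-→d14:-→d15:-→d16:-→d17:-→d18:-→d19:-→d20:-→d21:-→d22:-→d23:-→d24:-→d25:-→d26:-→d27:-→d28:-→d29:-→d30:H2 -> H2
  add 234.96.0.0/12 -> H1 at depth 12
  add 95.114.206.0/24 -> H2 at depth 24
  add 234.107.0.0/16 -> H3 at depth 16
  lookup 64.6.246.180: bits 010 walk d0:H3→d1:-→d2:-→d3:H1 -> H1
  add 234.107.66.0/24 -> H3 at depth 24
  add 0.0.0.0/0 -> H1 at depth 0
  - 234.96.0.0/12 clear@12
  add 234.0.0.0/8 -> H1 at depth 8
  lookup 109.31.55.94: bits 011 walk d0:H1→d1:-→d2:-→d3:- -> H1
  lookup 64.8.189.215: bits 010 walk d0:H1→d1:-→d2:-→d3:H1 -> H1
  add 234.96.0.0/12 -> H1 at depth 12
  add 112.205.30.128/25 -> H1 at depth 25
  lookup 234.46.22.84: bits 111010100 walk d0:H1→d1:-→d2:-→d3:-→d4:-→d5:-→d6:-→d7:-→d8:H1→d9:- -> H1
  lookup 178.80.127.68: bits 1 walk d0:H1→d1:- -> H1
  lookup 234.0.10.127: bits 111010100 walk d0:H1→d1:-→d2:-→d3:-→d4:-→d5:-→d6:-→d7:-→d8:H1→d9:- -> H1
  - 234.96.0.0/12 clear@12
  - 112.205.30.128/25 clear@25
  - 234.0.0.0/8 clear@8
  lookup 64.27.194.224: bits 010 walk d0:H1→d1:-→d2:-→d3:H1 -> H1
  add 234.96.0.0/12 -> H0 at depth 12
  lookup 112.192.34.89: bits 011100001100 walk d0:H1→d1:-→d2:-→d3:-→d4:-→d5:-→d6:-→d7:-→d8:-→d9:-→d10:-→d11:-→d12:H0 -> H0
  lookup 64.48.159.151: bits 010 walk d0:H1→d1:-→d2:-→d3:H1 -> H1
  lookup 234.107.66.120: bits 111010100110101101000010 walk d0:H1→d1:-→d2:-→d3:-→d4:-→d5:-→d6:-→d7:-→d8:-→d9:-→d10:-→d11:-→d12:H0→d13:-→d14:-→d15:-→d16:H3→d17:-→d18:-→d19:-→d20:-→d21:-→d22:-→d23:-→d24:H3 -> H3
  lookup 112.192.0.29: bits 011100001100 walk d0:H1→d1:-→d2:-→d3:-→d4:-→d5:-→d6:-→d7:-→d8:-→d9:-→d10:-→d11:-→d12:H0 -> H0
  lookup 94.0.0.13: bits 0101111 walk d0:H1→d1:-→d2:-→d3:H1→d4:-→d5:-→d6:-→d7:H2 -> H2
  lookup 95.114.206.11: bits 010111110111001011001110 walk d0:H1→d1:-→d2:-→d3:H1→d4:-→d5:-→d6:-→d7:H2→d8:-→d9:-→d10:-→d11:-→d12:-→d13:-→d14:-→d15:-→d16:-→d17:-→d18:-→d19:-→d20:-→d21:-→d22:-→d23:-→d24:H2 -> H2
  - 112.192.0.0/12 clear@12
  lookup 95.114.206.0: bits 010111110111001011001110 walk d0:H1→d1:-→d2:-→d3:H1→d4:-→d5:-→d6:-→d7:H2→d8:-→d9:-→d10:-→d11:-→d12:-→d13:-→d14:-→d15:-→d16:-→d17:-→d18:-→d19:-→d20:-→d21:-→d22:-→d23:-→d24:H2 -> H2
  add 112.205.0.0/16 -> H3 at depth 16
  lookup 71.146.67.107: bits 010 walk d0:H1→d1:-→d2:-→d3:H1 -> H1
  add 95.114.206.147/32 -> H2 at depth 32
  add 0.0.0.0/1 -> H3 at depth 1
  add 234.107.64.0/20 -> H3 at depth 20

== LOOKUPS ==
["H1","H2","H1","H1","H1","H1","H1","H1","H1","H0","H1","H3","H0","H2","H2","H2","H1"]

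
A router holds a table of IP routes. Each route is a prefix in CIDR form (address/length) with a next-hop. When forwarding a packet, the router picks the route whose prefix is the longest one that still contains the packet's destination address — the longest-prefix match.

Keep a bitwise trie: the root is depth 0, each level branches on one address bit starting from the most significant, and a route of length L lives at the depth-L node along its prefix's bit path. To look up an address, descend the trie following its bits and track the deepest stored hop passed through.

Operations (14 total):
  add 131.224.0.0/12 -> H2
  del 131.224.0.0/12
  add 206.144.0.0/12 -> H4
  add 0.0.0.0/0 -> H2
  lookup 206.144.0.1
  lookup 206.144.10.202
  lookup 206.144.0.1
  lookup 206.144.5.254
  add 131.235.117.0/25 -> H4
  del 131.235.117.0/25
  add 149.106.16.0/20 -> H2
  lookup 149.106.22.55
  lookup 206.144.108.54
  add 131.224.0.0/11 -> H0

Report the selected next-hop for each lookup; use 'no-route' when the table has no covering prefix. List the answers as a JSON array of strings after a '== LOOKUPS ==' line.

Apply in order:
  + 131.224.0.0/12 (H2) depth=12
  - 131.224.0.0/12 clear@12
  + 206.144.0.0/12 (H4) depth=12
  + 0.0.0.0/0 (H2) depth=0
  Q 206.144.0.1: descend 110011101001 ; hops seen [H2,H4] ; pick H4
  Q 206.144.10.202: descend 110011101001 ; hops seen [H2,H4] ; pick H4
  Q 206.144.0.1: descend 110011101001 ; hops seen [H2,H4] ; pick H4
  Q 206.144.5.254: descend 110011101001 ; hops seen [H2,H4] ; pick H4
  + 131.235.117.0/25 (H4) depth=25
  - 131.235.117.0/25 clear@25
  + 149.106.16.0/20 (H2) depth=20
  Q 149.106.22.55: descend 10010101011010100001 ; hops seen [H2,H2] ; pick H2
  Q 206.144.108.54: descend 110011101001 ; hops seen [H2,H4] ; pick H4
  + 131.224.0.0/11 (H0) depth=11

== LOOKUPS ==
["H4","H4","H4","H4","H2","H4"]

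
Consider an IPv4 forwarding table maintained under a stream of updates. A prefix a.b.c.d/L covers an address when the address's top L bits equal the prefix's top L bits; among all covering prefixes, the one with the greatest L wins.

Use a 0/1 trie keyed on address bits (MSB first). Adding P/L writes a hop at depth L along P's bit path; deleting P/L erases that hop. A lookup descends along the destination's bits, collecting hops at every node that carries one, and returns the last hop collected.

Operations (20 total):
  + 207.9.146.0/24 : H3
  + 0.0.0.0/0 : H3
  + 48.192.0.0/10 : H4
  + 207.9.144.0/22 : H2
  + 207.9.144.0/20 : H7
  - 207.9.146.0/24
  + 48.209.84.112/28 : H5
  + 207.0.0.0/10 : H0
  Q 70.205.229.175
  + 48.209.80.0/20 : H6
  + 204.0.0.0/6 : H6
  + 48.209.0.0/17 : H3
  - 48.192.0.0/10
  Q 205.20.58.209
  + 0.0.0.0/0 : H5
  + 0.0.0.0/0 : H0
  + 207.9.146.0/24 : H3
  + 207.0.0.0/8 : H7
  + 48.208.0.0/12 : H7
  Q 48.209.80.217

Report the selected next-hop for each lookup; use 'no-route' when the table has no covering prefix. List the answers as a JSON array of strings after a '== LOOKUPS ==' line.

Trace:
  + 207.9.146.0/24 (H3) depth=24
  + 0.0.0.0/0 (H3) depth=0
  + 48.192.0.0/10 (H4) depth=10
  + 207.9.144.0/22 (H2) depth=22
  + 207.9.144.0/20 (H7) depth=20
  - 207.9.146.0/24 clear@24
  + 48.209.84.112/28 (H5) depth=28
  + 207.0.0.0/10 (H0) depth=10
  lookup 70.205.229.175: bits 0 walk d0:H3→d1:- -> H3
  + 48.209.80.0/20 (H6) depth=20
  + 204.0.0.0/6 (H6) depth=6
  + 48.209.0.0/17 (H3) depth=17
  - 48.192.0.0/10 clear@10
  lookup 205.20.58.209: bits 110011 walk d0:H3→d1:-→d2:-→d3:-→d4:-→d5:-→d6:H6 -> H6
  + 0.0.0.0/0 (H5) depth=0
  + 0.0.0.0/0 (H0) depth=0
  + 207.9.146.0/24 (H3) depth=24
  + 207.0.0.0/8 (H7) depth=8
  + 48.208.0.0/12 (H7) depth=12
  lookup 48.209.80.217: bits 001100001101000101010 walk d0:H0→d1:-→d2:-→d3:-→d4:-→d5:-→d6:-→d7:-→d8:-→d9:-→d10:-→d11:-→d12:H7→d13:-→d14:-→d15:-→d16:-→d17:H3→d18:-→d19:-→d20:H6→d21:- -> H6

== LOOKUPS ==
["H3","H6","H6"]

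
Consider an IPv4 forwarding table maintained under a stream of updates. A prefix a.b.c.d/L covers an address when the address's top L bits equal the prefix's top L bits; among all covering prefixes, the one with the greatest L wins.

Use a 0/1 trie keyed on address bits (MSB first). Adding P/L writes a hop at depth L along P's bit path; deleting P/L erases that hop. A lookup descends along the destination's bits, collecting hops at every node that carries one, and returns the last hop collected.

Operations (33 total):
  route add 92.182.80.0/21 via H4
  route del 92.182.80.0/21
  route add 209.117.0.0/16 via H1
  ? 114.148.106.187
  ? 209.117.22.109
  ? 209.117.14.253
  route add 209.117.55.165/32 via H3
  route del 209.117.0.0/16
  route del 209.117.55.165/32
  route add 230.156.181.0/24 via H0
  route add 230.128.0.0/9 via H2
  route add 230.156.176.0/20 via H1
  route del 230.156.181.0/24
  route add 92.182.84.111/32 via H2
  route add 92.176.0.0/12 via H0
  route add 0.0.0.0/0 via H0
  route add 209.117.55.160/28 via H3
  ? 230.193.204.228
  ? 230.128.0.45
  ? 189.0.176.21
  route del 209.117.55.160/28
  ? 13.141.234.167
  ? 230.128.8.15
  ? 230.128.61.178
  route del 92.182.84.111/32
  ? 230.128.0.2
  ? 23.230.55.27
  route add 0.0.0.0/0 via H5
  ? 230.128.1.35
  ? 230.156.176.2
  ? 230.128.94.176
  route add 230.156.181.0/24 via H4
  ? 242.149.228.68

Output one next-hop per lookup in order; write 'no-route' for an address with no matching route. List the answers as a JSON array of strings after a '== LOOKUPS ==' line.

Trace:
  add 92.182.80.0/21 -> H4 at depth 21
  - 92.182.80.0/21 clear@21
  add 209.117.0.0/16 -> H1 at depth 16
  ? 114.148.106.187  path d0:-→d1:-→d2:-  best=no-route
  ? 209.117.22.109  path d0:-→d1:-→d2:-→d3:-→d4:-→d5:-→d6:-→d7:-→d8:-→d9:-→d10:-→d11:-→d12:-→d13:-→d14:-→d15:-→d16:H1  best=H1
  ? 209.117.14.253  path d0:-→d1:-→d2:-→d3:-→d4:-→d5:-→d6:-→d7:-→d8:-→d9:-→d10:-→d11:-→d12:-→d13:-→d14:-→d15:-→d16:H1  best=H1
  add 209.117.55.165/32 -> H3 at depth 32
  - 209.117.0.0/16 clear@16
  - 209.117.55.165/32 clear@32
  add 230.156.181.0/24 -> H0 at depth 24
  add 230.128.0.0/9 -> H2 at depth 9
  add 230.156.176.0/20 -> H1 at depth 20
  - 230.156.181.0/24 clear@24
  add 92.182.84.111/32 -> H2 at depth 32
  add 92.176.0.0/12 -> H0 at depth 12
  add 0.0.0.0/0 -> H0 at depth 0
  add 209.117.55.160/28 -> H3 at depth 28
  ? 230.193.204.228  path d0:H0→d1:-→d2:-→d3:-→d4:-→d5:-→d6:-→d7:-→d8:-→d9:H2  best=H2
  ? 230.128.0.45  path d0:H0→d1:-→d2:-→d3:-→d4:-→d5:-→d6:-→d7:-→d8:-→d9:H2→d10:-→d11:-  best=H2
  ? 189.0.176.21  path d0:H0→d1:-  best=H0
  - 209.117.55.160/28 clear@28
  ? 13.141.234.167  path d0:H0→d1:-  best=H0
  ? 230.128.8.15  path d0:H0→d1:-→d2:-→d3:-→d4:-→d5:-→d6:-→d7:-→d8:-→d9:H2→d10:-→d11:-  best=H2
  ? 230.128.61.178  path d0:H0→d1:-→d2:-→d3:-→d4:-→d5:-→d6:-→d7:-→d8:-→d9:H2→d10:-→d11:-  best=H2
  - 92.182.84.111/32 clear@32
  ? 230.128.0.2  path d0:H0→d1:-→d2:-→d3:-→d4:-→d5:-→d6:-→d7:-→d8:-→d9:H2→d10:-→d11:-  best=H2
  ? 23.230.55.27  path d0:H0→d1:-  best=H0
  add 0.0.0.0/0 -> H5 at depth 0
  ? 230.128.1.35  path d0:H5→d1:-→d2:-→d3:-→d4:-→d5:-→d6:-→d7:-→d8:-→d9:H2→d10:-→d11:-  best=H2
  ? 230.156.176.2  path d0:H5→d1:-→d2:-→d3:-→d4:-→d5:-→d6:-→d7:-→d8:-→d9:H2→d10:-→d11:-→d12:-→d13:-→d14:-→d15:-→d16:-→d17:-→d18:-→d19:-→d20:H1→d21:-  best=H1
  ? 230.128.94.176  path d0:H5→d1:-→d2:-→d3:-→d4:-→d5:-→d6:-→d7:-→d8:-→d9:H2→d10:-→d11:-  best=H2
  add 230.156.181.0/24 -> H4 at depth 24
  ? 242.149.228.68  path d0:H5→d1:-→d2:-→d3:-  best=H5

== LOOKUPS ==
["no-route","H1","H1","H2","H2","H0","H0","H2","H2","H2","H0","H2","H1","H2","H5"]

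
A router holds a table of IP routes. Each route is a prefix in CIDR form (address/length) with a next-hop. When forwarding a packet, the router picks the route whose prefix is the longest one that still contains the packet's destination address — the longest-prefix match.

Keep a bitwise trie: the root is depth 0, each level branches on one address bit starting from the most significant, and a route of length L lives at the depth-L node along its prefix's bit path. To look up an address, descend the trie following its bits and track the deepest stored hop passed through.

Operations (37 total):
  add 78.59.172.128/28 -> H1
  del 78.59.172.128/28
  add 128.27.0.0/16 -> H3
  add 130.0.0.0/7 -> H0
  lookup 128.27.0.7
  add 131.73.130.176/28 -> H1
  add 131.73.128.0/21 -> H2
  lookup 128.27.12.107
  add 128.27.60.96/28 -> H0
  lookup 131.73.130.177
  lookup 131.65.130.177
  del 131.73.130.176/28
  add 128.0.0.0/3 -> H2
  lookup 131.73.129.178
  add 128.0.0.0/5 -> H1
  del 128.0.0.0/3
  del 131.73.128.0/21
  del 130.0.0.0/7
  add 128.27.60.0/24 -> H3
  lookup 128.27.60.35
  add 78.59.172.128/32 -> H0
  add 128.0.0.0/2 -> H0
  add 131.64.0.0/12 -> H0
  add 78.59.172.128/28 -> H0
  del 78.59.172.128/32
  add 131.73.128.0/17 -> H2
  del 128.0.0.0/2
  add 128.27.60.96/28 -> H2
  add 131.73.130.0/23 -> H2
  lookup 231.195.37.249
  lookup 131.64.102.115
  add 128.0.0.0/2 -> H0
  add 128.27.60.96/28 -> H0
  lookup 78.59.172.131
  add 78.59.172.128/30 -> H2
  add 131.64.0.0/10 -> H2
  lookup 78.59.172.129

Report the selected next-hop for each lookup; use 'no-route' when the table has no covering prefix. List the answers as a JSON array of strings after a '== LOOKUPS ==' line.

Process each operation:
  + 78.59.172.128/28 (H1) depth=28
  del 78.59.172.128/28 (clear depth 28)
  + 128.27.0.0/16 (H3) depth=16
  + 130.0.0.0/7 (H0) depth=7
  lookup 128.27.0.7: bits 1000000000011011 walk d0:-→d1:-→d2:-→d3:-→d4:-→d5:-→d6:-→d7:-→d8:-→d9:-→d10:-→d11:-→d12:-→d13:-→d14:-→d15:-→d16:H3 -> H3
  + 131.73.130.176/28 (H1) depth=28
  + 131.73.128.0/21 (H2) depth=21
  lookup 128.27.12.107: bits 1000000000011011 walk d0:-→d1:-→d2:-→d3:-→d4:-→d5:-→d6:-→d7:-→d8:-→d9:-→d10:-→d11:-→d12:-→d13:-→d14:-→d15:-→d16:H3 -> H3
  + 128.27.60.96/28 (H0) depth=28
  lookup 131.73.130.177: bits 1000001101001001100000101011 walk d0:-→d1:-→d2:-→d3:-→d4:-→d5:-→d6:-→d7:H0→d8:-→d9:-→d10:-→d11:-→d12:-→d13:-→d14:-→d15:-→d16:-→d17:-→d18:-→d19:-→d20:-→d21:H2→d22:-→d23:-→d24:-→d25:-→d26:-→d27:-→d28:H1 -> H1
  lookup 131.65.130.177: bits 100000110100 walk d0:-→d1:-→d2:-→d3:-→d4:-→d5:-→d6:-→d7:H0→d8:-→d9:-→d10:-→d11:-→d12:- -> H0
  del 131.73.130.176/28 (clear depth 28)
  + 128.0.0.0/3 (H2) depth=3
  lookup 131.73.129.178: bits 1000001101001001100000 walk d0:-→d1:-→d2:-→d3:H2→d4:-→d5:-→d6:-→d7:H0→d8:-→d9:-→d10:-→d11:-→d12:-→d13:-→d14:-→d15:-→d16:-→d17:-→d18:-→d19:-→d20:-→d21:H2→d22:- -> H2
  + 128.0.0.0/5 (H1) depth=5
  del 128.0.0.0/3 (clear depth 3)
  del 131.73.128.0/21 (clear depth 21)
  del 130.0.0.0/7 (clear depth 7)
  + 128.27.60.0/24 (H3) depth=24
  lookup 128.27.60.35: bits 1000000000011011001111000 walk d0:-→d1:-→d2:-→d3:-→d4:-→d5:H1→d6:-→d7:-→d8:-→d9:-→d10:-→d11:-→d12:-→d13:-→d14:-→d15:-→d16:H3→d17:-→d18:-→d19:-→d20:-→d21:-→d22:-→d23:-→d24:H3→d25:- -> H3
  + 78.59.172.128/32 (H0) depth=32
  + 128.0.0.0/2 (H0) depth=2
  + 131.64.0.0/12 (H0) depth=12
  + 78.59.172.128/28 (H0) depth=28
  del 78.59.172.128/32 (clear depth 32)
  + 131.73.128.0/17 (H2) depth=17
  del 128.0.0.0/2 (clear depth 2)
  + 128.27.60.96/28 (H2) depth=28
  + 131.73.130.0/23 (H2) depth=23
  lookup 231.195.37.249: bits 1 walk d0:-→d1:- -> no-route
  lookup 131.64.102.115: bits 100000110100 walk d0:-→d1:-→d2:-→d3:-→d4:-→d5:H1→d6:-→d7:-→d8:-→d9:-→d10:-→d11:-→d12:H0 -> H0
  + 128.0.0.0/2 (H0) depth=2
  + 128.27.60.96/28 (H0) depth=28
  lookup 78.59.172.131: bits 010011100011101110101100100000 walk d0:-→d1:-→d2:-→d3:-→d4:-→d5:-→d6:-→d7:-→d8:-→d9:-→d10:-→d11:-→d12:-→d13:-→d14:-→d15:-→d16:-→d17:-→d18:-→d19:-→d20:-→d21:-→d22:-→d23:-→d24:-→d25:-→d26:-→d27:-→d28:H0→d29:-→d30:- -> H0
  + 78.59.172.128/30 (H2) depth=30
  + 131.64.0.0/10 (H2) depth=10
  lookup 78.59.172.129: bits 0100111000111011101011001000000 walk d0:-→d1:-→d2:-→d3:-→d4:-→d5:-→d6:-→d7:-→d8:-→d9:-→d10:-→d11:-→d12:-→d13:-→d14:-→d15:-→d16:-→d17:-→d18:-→d19:-→d20:-→d21:-→d22:-→d23:-→d24:-→d25:-→d26:-→d27:-→d28:H0→d29:-→d30:H2→d31:- -> H2

== LOOKUPS ==
["H3","H3","H1","H0","H2","H3","no-route","H0","H0","H2"]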